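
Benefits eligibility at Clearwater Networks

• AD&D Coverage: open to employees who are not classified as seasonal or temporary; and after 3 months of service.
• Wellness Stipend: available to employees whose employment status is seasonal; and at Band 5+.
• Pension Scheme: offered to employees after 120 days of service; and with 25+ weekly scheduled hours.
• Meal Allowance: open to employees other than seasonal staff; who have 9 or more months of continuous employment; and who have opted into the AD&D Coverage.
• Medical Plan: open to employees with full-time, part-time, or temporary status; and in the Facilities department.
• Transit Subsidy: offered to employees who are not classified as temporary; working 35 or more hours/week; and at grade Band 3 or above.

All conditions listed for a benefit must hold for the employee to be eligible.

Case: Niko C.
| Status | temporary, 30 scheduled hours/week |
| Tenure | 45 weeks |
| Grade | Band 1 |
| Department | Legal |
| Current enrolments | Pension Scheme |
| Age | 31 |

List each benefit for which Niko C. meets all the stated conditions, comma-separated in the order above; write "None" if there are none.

Pension Scheme

AD&D Coverage — status temporary ✗ (excluded) → not eligible.
Wellness Stipend — status temporary ✗ (requires seasonal) → not eligible.
Pension Scheme — service 45 weeks ≥ 120 days ✓; 30 hrs/wk ≥ 25 ✓ → eligible.
Meal Allowance — status temporary ✓ (not excluded); service 45 weeks ≥ 9 months (≈270 days) ✓; not enrolled in AD&D Coverage ✗ → not eligible.
Medical Plan — status temporary ✓; dept Legal ✗ → not eligible.
Transit Subsidy — status temporary ✗ (excluded) → not eligible.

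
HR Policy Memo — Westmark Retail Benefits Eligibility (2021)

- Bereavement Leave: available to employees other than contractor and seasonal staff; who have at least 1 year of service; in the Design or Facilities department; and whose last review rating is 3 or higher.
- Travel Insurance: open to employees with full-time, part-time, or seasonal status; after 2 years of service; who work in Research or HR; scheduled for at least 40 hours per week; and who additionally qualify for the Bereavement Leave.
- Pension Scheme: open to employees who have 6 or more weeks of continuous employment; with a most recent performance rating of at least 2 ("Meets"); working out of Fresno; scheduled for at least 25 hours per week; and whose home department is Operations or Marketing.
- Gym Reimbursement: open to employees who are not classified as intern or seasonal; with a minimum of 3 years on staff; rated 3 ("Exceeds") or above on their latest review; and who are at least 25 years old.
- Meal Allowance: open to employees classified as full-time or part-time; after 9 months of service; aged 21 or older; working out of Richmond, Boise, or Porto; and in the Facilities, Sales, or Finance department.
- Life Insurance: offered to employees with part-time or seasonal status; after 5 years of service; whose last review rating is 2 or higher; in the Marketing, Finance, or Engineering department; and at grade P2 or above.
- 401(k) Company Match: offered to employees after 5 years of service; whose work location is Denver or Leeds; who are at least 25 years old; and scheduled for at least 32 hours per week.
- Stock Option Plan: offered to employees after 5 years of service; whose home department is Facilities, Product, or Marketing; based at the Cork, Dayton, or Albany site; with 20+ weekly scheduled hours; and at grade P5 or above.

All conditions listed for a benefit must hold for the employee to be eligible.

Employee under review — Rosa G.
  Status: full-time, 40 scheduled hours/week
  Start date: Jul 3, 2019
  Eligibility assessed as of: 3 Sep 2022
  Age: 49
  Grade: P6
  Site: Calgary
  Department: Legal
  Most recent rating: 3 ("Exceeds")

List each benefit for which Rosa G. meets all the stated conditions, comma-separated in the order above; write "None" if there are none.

Gym Reimbursement

Service from Jul 3, 2019 to 3 Sep 2022: 1158 days.
Bereavement Leave — status full-time ✓ (not excluded); service 1158 days ≥ 1 year (≈365 days) ✓; dept Legal ✗ → not eligible.
Travel Insurance — status full-time ✓; service 1158 days ≥ 2 years (≈730 days) ✓; dept Legal ✗ → not eligible.
Pension Scheme — service 1158 days ≥ 6 weeks (≈42 days) ✓; rating 3 ≥ 2 ✓; site Calgary ✗ (not Fresno) → not eligible.
Gym Reimbursement — status full-time ✓ (not excluded); service 1158 days ≥ 3 years (≈1095 days) ✓; rating 3 ≥ 3 ✓; age 49 ≥ 25 ✓ → eligible.
Meal Allowance — status full-time ✓; service 1158 days ≥ 9 months (≈270 days) ✓; age 49 ≥ 21 ✓; site Calgary ✗ (not Richmond, Boise, or Porto) → not eligible.
Life Insurance — status full-time ✗ (requires part-time or seasonal) → not eligible.
401(k) Company Match — service 1158 days < 5 years (≈1825 days) ✗ → not eligible.
Stock Option Plan — service 1158 days < 5 years (≈1825 days) ✗ → not eligible.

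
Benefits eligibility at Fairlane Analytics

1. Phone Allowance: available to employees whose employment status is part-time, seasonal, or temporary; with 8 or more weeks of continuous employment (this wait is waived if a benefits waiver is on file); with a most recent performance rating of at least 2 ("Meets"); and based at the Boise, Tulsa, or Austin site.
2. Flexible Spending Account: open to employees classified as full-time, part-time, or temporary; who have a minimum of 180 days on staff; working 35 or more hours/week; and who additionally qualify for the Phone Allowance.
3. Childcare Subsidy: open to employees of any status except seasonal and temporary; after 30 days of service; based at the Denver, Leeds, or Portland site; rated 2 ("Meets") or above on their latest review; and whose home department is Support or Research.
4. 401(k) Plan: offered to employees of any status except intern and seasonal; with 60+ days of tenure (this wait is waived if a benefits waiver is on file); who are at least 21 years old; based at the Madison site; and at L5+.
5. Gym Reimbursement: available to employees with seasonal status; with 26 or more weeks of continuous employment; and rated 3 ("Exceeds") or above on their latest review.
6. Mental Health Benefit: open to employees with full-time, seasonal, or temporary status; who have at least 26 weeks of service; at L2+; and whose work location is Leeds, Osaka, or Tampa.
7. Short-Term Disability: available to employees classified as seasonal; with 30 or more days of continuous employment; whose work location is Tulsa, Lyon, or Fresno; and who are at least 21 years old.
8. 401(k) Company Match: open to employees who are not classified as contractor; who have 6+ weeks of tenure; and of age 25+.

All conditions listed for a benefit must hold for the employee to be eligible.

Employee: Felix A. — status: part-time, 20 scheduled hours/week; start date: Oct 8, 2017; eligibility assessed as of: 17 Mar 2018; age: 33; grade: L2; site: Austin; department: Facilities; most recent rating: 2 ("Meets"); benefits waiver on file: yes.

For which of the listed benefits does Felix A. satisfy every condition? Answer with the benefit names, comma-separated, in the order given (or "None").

Service from Oct 8, 2017 to 17 Mar 2018: 160 days.
Phone Allowance — status part-time ✓; benefits waiver on file ✓; rating 2 ≥ 2 ✓; site Austin ✓ → eligible.
Flexible Spending Account — status part-time ✓; service 160 days < 180 days ✗ → not eligible.
Childcare Subsidy — status part-time ✓ (not excluded); service 160 days ≥ 30 days ✓; site Austin ✗ (not Denver, Leeds, or Portland) → not eligible.
401(k) Plan — status part-time ✓ (not excluded); benefits waiver on file ✓; age 33 ≥ 21 ✓; site Austin ✗ (not Madison) → not eligible.
Gym Reimbursement — status part-time ✗ (requires seasonal) → not eligible.
Mental Health Benefit — status part-time ✗ (requires full-time, seasonal, or temporary) → not eligible.
Short-Term Disability — status part-time ✗ (requires seasonal) → not eligible.
401(k) Company Match — status part-time ✓ (not excluded); service 160 days ≥ 6 weeks (≈42 days) ✓; age 33 ≥ 25 ✓ → eligible.

Phone Allowance, 401(k) Company Match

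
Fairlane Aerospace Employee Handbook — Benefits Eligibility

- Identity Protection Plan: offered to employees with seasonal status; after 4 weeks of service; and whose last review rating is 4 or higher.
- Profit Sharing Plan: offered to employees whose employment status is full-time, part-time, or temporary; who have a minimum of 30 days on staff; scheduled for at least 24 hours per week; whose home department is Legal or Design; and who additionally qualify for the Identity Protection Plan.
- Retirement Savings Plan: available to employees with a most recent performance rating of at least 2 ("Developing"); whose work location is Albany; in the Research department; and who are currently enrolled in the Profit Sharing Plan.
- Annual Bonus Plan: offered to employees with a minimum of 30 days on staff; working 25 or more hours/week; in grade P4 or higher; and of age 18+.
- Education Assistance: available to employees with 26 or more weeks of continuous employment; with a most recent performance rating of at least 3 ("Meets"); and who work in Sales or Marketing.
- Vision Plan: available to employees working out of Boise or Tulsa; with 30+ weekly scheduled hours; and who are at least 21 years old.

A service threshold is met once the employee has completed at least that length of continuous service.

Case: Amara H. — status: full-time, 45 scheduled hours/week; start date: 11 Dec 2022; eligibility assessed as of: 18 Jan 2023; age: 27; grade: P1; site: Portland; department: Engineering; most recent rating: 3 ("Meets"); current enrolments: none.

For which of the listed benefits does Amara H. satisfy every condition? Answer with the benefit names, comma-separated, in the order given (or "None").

None

Service from 11 Dec 2022 to 18 Jan 2023: 38 days.
Identity Protection Plan — status full-time ✗ (requires seasonal) → not eligible.
Profit Sharing Plan — status full-time ✓; service 38 days ≥ 30 days ✓; 45 hrs/wk ≥ 24 ✓; dept Engineering ✗ → not eligible.
Retirement Savings Plan — rating 3 ≥ 2 ✓; site Portland ✗ (not Albany) → not eligible.
Annual Bonus Plan — service 38 days ≥ 30 days ✓; 45 hrs/wk ≥ 25 ✓; grade P1 < P4 ✗ → not eligible.
Education Assistance — service 38 days < 26 weeks (≈182 days) ✗ → not eligible.
Vision Plan — site Portland ✗ (not Boise or Tulsa) → not eligible.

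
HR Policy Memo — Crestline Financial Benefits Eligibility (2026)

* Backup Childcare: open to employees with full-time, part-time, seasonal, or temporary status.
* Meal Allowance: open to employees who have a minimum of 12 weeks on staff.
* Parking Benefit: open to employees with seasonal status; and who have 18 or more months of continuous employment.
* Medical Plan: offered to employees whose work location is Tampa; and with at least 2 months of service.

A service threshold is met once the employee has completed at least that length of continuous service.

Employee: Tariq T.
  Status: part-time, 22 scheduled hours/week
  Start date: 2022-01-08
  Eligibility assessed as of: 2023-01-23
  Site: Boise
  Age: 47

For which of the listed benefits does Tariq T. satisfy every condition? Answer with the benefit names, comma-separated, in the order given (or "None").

Service from 2022-01-08 to 2023-01-23: 380 days.
Backup Childcare — status part-time ✓ → eligible.
Meal Allowance — service 380 days ≥ 12 weeks (≈84 days) ✓ → eligible.
Parking Benefit — status part-time ✗ (requires seasonal) → not eligible.
Medical Plan — site Boise ✗ (not Tampa) → not eligible.

Backup Childcare, Meal Allowance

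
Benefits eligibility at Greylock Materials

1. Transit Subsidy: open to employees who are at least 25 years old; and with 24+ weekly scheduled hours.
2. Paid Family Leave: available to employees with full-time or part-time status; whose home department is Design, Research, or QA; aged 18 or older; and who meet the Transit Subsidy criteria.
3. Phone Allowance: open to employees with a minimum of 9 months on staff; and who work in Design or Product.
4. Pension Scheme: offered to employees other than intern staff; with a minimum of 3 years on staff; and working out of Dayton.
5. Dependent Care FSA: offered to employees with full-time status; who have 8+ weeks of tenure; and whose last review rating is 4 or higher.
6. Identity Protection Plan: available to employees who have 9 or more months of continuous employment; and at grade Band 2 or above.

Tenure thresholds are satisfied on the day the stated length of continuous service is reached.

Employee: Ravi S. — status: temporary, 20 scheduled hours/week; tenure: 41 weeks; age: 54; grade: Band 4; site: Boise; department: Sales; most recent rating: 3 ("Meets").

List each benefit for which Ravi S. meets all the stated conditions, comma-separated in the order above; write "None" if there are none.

Transit Subsidy — age 54 ≥ 25 ✓; 20 hrs/wk < 24 ✗ → not eligible.
Paid Family Leave — status temporary ✗ (requires full-time or part-time) → not eligible.
Phone Allowance — service 41 weeks ≥ 9 months (≈270 days) ✓; dept Sales ✗ → not eligible.
Pension Scheme — status temporary ✓ (not excluded); service 41 weeks < 3 years (≈1095 days) ✗ → not eligible.
Dependent Care FSA — status temporary ✗ (requires full-time) → not eligible.
Identity Protection Plan — service 41 weeks ≥ 9 months (≈270 days) ✓; grade Band 4 ≥ Band 2 ✓ → eligible.

Identity Protection Plan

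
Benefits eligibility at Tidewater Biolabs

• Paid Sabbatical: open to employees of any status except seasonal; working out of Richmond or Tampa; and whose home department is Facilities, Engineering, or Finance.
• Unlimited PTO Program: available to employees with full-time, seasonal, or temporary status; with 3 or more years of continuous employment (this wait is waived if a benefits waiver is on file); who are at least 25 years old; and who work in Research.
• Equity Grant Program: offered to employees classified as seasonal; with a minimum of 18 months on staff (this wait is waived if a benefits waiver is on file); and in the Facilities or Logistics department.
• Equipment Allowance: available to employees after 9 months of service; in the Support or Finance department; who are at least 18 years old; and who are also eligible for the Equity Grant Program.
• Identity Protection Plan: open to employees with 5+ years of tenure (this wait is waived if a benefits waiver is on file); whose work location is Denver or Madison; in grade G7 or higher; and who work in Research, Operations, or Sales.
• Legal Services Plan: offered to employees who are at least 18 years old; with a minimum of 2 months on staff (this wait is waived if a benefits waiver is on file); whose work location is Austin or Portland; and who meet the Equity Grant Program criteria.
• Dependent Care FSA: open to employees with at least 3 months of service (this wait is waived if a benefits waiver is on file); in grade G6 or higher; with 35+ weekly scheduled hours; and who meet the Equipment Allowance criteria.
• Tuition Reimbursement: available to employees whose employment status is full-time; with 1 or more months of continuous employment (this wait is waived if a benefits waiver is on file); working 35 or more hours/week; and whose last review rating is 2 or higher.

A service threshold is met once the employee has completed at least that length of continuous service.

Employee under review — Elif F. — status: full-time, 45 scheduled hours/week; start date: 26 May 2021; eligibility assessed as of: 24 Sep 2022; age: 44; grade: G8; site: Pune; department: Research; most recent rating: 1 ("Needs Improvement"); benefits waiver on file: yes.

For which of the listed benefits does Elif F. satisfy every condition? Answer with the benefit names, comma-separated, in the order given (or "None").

Unlimited PTO Program

Service from 26 May 2021 to 24 Sep 2022: 486 days.
Paid Sabbatical — status full-time ✓ (not excluded); site Pune ✗ (not Richmond or Tampa) → not eligible.
Unlimited PTO Program — status full-time ✓; benefits waiver on file ✓; age 44 ≥ 25 ✓; dept Research ✓ → eligible.
Equity Grant Program — status full-time ✗ (requires seasonal) → not eligible.
Equipment Allowance — service 486 days ≥ 9 months (≈270 days) ✓; dept Research ✗ → not eligible.
Identity Protection Plan — benefits waiver on file ✓; site Pune ✗ (not Denver or Madison) → not eligible.
Legal Services Plan — age 44 ≥ 18 ✓; benefits waiver on file ✓; site Pune ✗ (not Austin or Portland) → not eligible.
Dependent Care FSA — benefits waiver on file ✓; grade G8 ≥ G6 ✓; 45 hrs/wk ≥ 35 ✓; not eligible for Equipment Allowance ✗ → not eligible.
Tuition Reimbursement — status full-time ✓; benefits waiver on file ✓; 45 hrs/wk ≥ 35 ✓; rating 1 < 2 ✗ → not eligible.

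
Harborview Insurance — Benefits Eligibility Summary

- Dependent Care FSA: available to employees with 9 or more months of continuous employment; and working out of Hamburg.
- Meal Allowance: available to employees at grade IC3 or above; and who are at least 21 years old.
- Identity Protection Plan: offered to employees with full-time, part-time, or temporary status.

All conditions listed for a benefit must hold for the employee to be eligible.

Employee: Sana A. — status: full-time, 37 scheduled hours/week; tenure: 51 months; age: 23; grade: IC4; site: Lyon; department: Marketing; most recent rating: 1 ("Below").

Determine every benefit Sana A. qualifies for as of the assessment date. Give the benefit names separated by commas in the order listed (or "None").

Dependent Care FSA — service 51 months ≥ 9 months ✓; site Lyon ✗ (not Hamburg) → not eligible.
Meal Allowance — grade IC4 ≥ IC3 ✓; age 23 ≥ 21 ✓ → eligible.
Identity Protection Plan — status full-time ✓ → eligible.

Meal Allowance, Identity Protection Plan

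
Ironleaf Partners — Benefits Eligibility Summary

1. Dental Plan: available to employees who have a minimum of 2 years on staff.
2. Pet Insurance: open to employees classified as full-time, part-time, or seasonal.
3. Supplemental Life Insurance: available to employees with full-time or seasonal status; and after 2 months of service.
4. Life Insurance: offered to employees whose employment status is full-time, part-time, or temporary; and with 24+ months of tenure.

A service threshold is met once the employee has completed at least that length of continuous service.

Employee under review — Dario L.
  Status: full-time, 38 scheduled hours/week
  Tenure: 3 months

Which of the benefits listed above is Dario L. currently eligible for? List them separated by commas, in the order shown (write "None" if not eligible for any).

Pet Insurance, Supplemental Life Insurance

Dental Plan — service 3 months < 2 years (≈730 days) ✗ → not eligible.
Pet Insurance — status full-time ✓ → eligible.
Supplemental Life Insurance — status full-time ✓; service 3 months ≥ 2 months ✓ → eligible.
Life Insurance — status full-time ✓; service 3 months < 24 months ✗ → not eligible.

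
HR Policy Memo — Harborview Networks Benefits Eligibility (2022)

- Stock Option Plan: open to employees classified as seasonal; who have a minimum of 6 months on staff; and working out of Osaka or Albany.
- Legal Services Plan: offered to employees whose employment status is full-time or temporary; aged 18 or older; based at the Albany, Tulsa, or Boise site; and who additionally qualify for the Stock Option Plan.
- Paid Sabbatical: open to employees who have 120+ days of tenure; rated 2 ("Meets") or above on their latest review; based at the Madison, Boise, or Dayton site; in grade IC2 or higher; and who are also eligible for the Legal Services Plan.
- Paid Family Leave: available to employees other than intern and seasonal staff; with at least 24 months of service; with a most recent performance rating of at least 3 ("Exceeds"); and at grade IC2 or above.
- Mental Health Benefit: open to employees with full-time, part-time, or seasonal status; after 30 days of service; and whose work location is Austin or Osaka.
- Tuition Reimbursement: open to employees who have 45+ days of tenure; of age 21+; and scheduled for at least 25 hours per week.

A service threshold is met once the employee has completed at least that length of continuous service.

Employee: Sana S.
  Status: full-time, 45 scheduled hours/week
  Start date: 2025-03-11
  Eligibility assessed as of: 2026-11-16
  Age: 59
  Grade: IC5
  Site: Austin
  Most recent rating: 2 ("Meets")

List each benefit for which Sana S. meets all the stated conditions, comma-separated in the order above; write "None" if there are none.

Service from 2025-03-11 to 2026-11-16: 615 days.
Stock Option Plan — status full-time ✗ (requires seasonal) → not eligible.
Legal Services Plan — status full-time ✓; age 59 ≥ 18 ✓; site Austin ✗ (not Albany, Tulsa, or Boise) → not eligible.
Paid Sabbatical — service 615 days ≥ 120 days ✓; rating 2 ≥ 2 ✓; site Austin ✗ (not Madison, Boise, or Dayton) → not eligible.
Paid Family Leave — status full-time ✓ (not excluded); service 615 days < 24 months (≈720 days) ✗ → not eligible.
Mental Health Benefit — status full-time ✓; service 615 days ≥ 30 days ✓; site Austin ✓ → eligible.
Tuition Reimbursement — service 615 days ≥ 45 days ✓; age 59 ≥ 21 ✓; 45 hrs/wk ≥ 25 ✓ → eligible.

Mental Health Benefit, Tuition Reimbursement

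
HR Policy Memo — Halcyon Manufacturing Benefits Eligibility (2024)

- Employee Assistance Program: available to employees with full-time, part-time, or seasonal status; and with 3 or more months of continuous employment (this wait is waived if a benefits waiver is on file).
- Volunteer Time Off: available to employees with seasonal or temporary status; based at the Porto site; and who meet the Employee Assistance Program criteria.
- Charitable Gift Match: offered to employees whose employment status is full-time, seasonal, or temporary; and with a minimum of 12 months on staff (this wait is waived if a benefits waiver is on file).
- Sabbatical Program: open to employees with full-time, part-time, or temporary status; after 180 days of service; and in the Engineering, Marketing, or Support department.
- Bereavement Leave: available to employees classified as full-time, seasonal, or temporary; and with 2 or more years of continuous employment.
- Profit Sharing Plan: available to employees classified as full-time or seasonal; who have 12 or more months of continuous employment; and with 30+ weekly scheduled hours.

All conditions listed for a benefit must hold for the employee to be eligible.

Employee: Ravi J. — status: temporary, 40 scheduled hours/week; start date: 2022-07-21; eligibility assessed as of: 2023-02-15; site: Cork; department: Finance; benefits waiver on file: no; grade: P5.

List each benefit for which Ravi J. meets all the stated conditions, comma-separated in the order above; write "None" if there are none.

Service from 2022-07-21 to 2023-02-15: 209 days.
Employee Assistance Program — status temporary ✗ (requires full-time, part-time, or seasonal) → not eligible.
Volunteer Time Off — status temporary ✓; site Cork ✗ (not Porto) → not eligible.
Charitable Gift Match — status temporary ✓; no waiver, service 209 days < 12 months (≈360 days) ✗ → not eligible.
Sabbatical Program — status temporary ✓; service 209 days ≥ 180 days ✓; dept Finance ✗ → not eligible.
Bereavement Leave — status temporary ✓; service 209 days < 2 years (≈730 days) ✗ → not eligible.
Profit Sharing Plan — status temporary ✗ (requires full-time or seasonal) → not eligible.

None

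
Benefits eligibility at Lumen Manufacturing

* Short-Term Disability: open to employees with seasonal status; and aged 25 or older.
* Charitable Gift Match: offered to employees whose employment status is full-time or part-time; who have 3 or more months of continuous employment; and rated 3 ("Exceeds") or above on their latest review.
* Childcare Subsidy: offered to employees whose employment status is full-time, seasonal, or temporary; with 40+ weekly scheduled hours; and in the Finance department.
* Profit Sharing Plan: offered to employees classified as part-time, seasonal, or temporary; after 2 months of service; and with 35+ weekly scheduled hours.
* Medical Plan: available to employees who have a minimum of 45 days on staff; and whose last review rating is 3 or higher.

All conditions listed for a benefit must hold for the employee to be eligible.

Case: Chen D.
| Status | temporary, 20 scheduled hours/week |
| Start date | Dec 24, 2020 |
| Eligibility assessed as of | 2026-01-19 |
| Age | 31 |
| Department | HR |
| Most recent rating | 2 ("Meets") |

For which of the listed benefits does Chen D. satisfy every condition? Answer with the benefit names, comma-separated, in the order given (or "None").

None

Service from Dec 24, 2020 to 2026-01-19: 1852 days.
Short-Term Disability — status temporary ✗ (requires seasonal) → not eligible.
Charitable Gift Match — status temporary ✗ (requires full-time or part-time) → not eligible.
Childcare Subsidy — status temporary ✓; 20 hrs/wk < 40 ✗ → not eligible.
Profit Sharing Plan — status temporary ✓; service 1852 days ≥ 2 months (≈60 days) ✓; 20 hrs/wk < 35 ✗ → not eligible.
Medical Plan — service 1852 days ≥ 45 days ✓; rating 2 < 3 ✗ → not eligible.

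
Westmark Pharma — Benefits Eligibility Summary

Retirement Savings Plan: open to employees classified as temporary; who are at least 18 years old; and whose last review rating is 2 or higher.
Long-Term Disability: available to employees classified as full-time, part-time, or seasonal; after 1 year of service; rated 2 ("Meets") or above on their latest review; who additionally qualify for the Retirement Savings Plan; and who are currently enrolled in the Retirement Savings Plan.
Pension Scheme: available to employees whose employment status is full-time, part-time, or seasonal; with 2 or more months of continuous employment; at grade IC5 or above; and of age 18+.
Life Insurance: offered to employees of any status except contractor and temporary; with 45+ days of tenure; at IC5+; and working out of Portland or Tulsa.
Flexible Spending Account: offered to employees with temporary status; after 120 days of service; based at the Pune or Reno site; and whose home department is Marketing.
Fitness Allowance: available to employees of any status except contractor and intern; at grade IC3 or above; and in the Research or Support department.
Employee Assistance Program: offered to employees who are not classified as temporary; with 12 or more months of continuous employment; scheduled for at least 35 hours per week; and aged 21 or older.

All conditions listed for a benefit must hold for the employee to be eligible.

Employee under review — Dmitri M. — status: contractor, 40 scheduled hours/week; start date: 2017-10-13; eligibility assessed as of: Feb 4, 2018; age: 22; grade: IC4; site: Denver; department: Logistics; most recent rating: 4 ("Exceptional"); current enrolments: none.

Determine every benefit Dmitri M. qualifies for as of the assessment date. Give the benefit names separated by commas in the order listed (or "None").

Service from 2017-10-13 to Feb 4, 2018: 114 days.
Retirement Savings Plan — status contractor ✗ (requires temporary) → not eligible.
Long-Term Disability — status contractor ✗ (requires full-time, part-time, or seasonal) → not eligible.
Pension Scheme — status contractor ✗ (requires full-time, part-time, or seasonal) → not eligible.
Life Insurance — status contractor ✗ (excluded) → not eligible.
Flexible Spending Account — status contractor ✗ (requires temporary) → not eligible.
Fitness Allowance — status contractor ✗ (excluded) → not eligible.
Employee Assistance Program — status contractor ✓ (not excluded); service 114 days < 12 months (≈360 days) ✗ → not eligible.

None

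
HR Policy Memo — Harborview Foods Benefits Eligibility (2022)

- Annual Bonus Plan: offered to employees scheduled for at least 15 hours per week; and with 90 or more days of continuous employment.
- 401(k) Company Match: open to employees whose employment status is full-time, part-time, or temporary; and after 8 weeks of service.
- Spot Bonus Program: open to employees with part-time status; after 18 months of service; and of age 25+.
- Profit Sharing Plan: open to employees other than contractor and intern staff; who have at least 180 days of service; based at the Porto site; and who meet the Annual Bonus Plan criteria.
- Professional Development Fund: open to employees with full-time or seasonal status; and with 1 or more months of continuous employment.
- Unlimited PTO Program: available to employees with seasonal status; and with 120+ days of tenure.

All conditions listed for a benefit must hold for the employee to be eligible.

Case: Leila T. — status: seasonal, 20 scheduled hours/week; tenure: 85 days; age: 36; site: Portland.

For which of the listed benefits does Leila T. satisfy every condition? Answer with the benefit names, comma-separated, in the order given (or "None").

Professional Development Fund

Annual Bonus Plan — 20 hrs/wk ≥ 15 ✓; service 85 days < 90 days ✗ → not eligible.
401(k) Company Match — status seasonal ✗ (requires full-time, part-time, or temporary) → not eligible.
Spot Bonus Program — status seasonal ✗ (requires part-time) → not eligible.
Profit Sharing Plan — status seasonal ✓ (not excluded); service 85 days < 180 days ✗ → not eligible.
Professional Development Fund — status seasonal ✓; service 85 days ≥ 1 month (≈30 days) ✓ → eligible.
Unlimited PTO Program — status seasonal ✓; service 85 days < 120 days ✗ → not eligible.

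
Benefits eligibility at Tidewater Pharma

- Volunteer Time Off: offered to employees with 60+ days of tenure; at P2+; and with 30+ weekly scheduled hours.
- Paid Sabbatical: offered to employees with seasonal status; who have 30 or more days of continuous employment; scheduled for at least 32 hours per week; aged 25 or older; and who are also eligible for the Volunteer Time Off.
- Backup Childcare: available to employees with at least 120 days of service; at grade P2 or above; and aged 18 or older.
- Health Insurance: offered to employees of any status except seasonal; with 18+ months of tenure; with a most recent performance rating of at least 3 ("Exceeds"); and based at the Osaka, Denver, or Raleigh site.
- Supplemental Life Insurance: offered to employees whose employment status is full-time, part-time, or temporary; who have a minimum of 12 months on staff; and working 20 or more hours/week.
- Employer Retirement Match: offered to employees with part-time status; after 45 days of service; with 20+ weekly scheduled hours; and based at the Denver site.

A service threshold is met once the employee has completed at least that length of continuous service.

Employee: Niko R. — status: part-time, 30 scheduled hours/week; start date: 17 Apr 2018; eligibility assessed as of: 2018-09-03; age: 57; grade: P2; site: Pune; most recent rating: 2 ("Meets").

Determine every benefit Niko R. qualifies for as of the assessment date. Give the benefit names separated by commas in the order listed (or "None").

Service from 17 Apr 2018 to 2018-09-03: 139 days.
Volunteer Time Off — service 139 days ≥ 60 days ✓; grade P2 ≥ P2 ✓; 30 hrs/wk ≥ 30 ✓ → eligible.
Paid Sabbatical — status part-time ✗ (requires seasonal) → not eligible.
Backup Childcare — service 139 days ≥ 120 days ✓; grade P2 ≥ P2 ✓; age 57 ≥ 18 ✓ → eligible.
Health Insurance — status part-time ✓ (not excluded); service 139 days < 18 months (≈540 days) ✗ → not eligible.
Supplemental Life Insurance — status part-time ✓; service 139 days < 12 months (≈360 days) ✗ → not eligible.
Employer Retirement Match — status part-time ✓; service 139 days ≥ 45 days ✓; 30 hrs/wk ≥ 20 ✓; site Pune ✗ (not Denver) → not eligible.

Volunteer Time Off, Backup Childcare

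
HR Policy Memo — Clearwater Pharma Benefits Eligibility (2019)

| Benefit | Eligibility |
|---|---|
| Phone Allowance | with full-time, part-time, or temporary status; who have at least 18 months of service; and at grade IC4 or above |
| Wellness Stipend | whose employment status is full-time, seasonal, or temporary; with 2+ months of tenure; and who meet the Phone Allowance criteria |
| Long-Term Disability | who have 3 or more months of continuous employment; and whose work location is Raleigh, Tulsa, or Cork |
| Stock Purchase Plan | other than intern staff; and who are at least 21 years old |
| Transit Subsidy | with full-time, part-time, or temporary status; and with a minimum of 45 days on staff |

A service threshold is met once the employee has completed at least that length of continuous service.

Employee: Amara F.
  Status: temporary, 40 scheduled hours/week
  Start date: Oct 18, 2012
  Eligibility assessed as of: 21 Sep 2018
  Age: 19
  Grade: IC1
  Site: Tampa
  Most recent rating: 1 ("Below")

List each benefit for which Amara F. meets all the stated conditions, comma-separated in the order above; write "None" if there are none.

Transit Subsidy

Service from Oct 18, 2012 to 21 Sep 2018: 2164 days.
Phone Allowance — status temporary ✓; service 2164 days ≥ 18 months (≈540 days) ✓; grade IC1 < IC4 ✗ → not eligible.
Wellness Stipend — status temporary ✓; service 2164 days ≥ 2 months (≈60 days) ✓; not eligible for Phone Allowance ✗ → not eligible.
Long-Term Disability — service 2164 days ≥ 3 months (≈90 days) ✓; site Tampa ✗ (not Raleigh, Tulsa, or Cork) → not eligible.
Stock Purchase Plan — status temporary ✓ (not excluded); age 19 < 21 ✗ → not eligible.
Transit Subsidy — status temporary ✓; service 2164 days ≥ 45 days ✓ → eligible.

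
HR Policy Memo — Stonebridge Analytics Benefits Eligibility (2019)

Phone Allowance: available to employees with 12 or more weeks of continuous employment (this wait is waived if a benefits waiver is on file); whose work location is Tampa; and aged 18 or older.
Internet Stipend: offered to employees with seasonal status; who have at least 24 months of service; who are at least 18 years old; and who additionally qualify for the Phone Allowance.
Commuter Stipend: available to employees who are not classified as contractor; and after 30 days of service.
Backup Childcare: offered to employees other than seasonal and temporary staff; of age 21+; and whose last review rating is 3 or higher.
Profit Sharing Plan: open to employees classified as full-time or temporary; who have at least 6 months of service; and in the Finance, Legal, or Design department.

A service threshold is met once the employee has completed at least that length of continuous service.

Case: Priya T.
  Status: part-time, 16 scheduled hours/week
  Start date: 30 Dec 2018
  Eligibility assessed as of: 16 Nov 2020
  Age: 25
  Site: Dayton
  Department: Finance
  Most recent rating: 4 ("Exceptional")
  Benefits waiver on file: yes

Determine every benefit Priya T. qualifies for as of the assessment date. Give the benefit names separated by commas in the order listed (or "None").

Commuter Stipend, Backup Childcare

Service from 30 Dec 2018 to 16 Nov 2020: 687 days.
Phone Allowance — benefits waiver on file ✓; site Dayton ✗ (not Tampa) → not eligible.
Internet Stipend — status part-time ✗ (requires seasonal) → not eligible.
Commuter Stipend — status part-time ✓ (not excluded); service 687 days ≥ 30 days ✓ → eligible.
Backup Childcare — status part-time ✓ (not excluded); age 25 ≥ 21 ✓; rating 4 ≥ 3 ✓ → eligible.
Profit Sharing Plan — status part-time ✗ (requires full-time or temporary) → not eligible.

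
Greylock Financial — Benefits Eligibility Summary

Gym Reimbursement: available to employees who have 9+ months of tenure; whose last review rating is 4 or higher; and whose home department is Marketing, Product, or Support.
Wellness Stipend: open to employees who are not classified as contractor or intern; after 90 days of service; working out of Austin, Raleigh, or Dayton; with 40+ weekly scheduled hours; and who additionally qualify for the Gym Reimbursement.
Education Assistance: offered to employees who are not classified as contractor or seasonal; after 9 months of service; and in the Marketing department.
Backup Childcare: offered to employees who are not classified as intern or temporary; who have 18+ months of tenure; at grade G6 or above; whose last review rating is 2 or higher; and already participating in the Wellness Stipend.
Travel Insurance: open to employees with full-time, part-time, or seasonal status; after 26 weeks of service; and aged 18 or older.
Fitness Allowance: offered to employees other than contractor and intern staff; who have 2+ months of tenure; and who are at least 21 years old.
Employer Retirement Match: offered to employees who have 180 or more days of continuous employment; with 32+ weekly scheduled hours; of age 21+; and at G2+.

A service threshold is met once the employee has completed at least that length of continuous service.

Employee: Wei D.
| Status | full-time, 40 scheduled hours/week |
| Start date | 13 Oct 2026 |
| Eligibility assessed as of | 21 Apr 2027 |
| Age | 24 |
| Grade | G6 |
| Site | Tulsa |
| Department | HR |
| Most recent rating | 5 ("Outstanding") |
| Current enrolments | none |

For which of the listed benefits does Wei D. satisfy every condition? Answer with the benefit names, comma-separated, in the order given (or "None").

Travel Insurance, Fitness Allowance, Employer Retirement Match

Service from 13 Oct 2026 to 21 Apr 2027: 190 days.
Gym Reimbursement — service 190 days < 9 months (≈270 days) ✗ → not eligible.
Wellness Stipend — status full-time ✓ (not excluded); service 190 days ≥ 90 days ✓; site Tulsa ✗ (not Austin, Raleigh, or Dayton) → not eligible.
Education Assistance — status full-time ✓ (not excluded); service 190 days < 9 months (≈270 days) ✗ → not eligible.
Backup Childcare — status full-time ✓ (not excluded); service 190 days < 18 months (≈540 days) ✗ → not eligible.
Travel Insurance — status full-time ✓; service 190 days ≥ 26 weeks (≈182 days) ✓; age 24 ≥ 18 ✓ → eligible.
Fitness Allowance — status full-time ✓ (not excluded); service 190 days ≥ 2 months (≈60 days) ✓; age 24 ≥ 21 ✓ → eligible.
Employer Retirement Match — service 190 days ≥ 180 days ✓; 40 hrs/wk ≥ 32 ✓; age 24 ≥ 21 ✓; grade G6 ≥ G2 ✓ → eligible.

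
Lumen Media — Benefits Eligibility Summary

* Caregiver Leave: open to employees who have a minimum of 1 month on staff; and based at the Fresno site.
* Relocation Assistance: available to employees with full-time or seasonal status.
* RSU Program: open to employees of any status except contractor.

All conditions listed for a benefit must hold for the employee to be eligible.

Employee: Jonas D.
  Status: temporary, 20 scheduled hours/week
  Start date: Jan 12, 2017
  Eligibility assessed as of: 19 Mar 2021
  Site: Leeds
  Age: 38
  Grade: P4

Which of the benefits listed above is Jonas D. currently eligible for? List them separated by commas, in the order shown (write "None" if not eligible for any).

RSU Program

Service from Jan 12, 2017 to 19 Mar 2021: 1527 days.
Caregiver Leave — service 1527 days ≥ 1 month (≈30 days) ✓; site Leeds ✗ (not Fresno) → not eligible.
Relocation Assistance — status temporary ✗ (requires full-time or seasonal) → not eligible.
RSU Program — status temporary ✓ (not excluded) → eligible.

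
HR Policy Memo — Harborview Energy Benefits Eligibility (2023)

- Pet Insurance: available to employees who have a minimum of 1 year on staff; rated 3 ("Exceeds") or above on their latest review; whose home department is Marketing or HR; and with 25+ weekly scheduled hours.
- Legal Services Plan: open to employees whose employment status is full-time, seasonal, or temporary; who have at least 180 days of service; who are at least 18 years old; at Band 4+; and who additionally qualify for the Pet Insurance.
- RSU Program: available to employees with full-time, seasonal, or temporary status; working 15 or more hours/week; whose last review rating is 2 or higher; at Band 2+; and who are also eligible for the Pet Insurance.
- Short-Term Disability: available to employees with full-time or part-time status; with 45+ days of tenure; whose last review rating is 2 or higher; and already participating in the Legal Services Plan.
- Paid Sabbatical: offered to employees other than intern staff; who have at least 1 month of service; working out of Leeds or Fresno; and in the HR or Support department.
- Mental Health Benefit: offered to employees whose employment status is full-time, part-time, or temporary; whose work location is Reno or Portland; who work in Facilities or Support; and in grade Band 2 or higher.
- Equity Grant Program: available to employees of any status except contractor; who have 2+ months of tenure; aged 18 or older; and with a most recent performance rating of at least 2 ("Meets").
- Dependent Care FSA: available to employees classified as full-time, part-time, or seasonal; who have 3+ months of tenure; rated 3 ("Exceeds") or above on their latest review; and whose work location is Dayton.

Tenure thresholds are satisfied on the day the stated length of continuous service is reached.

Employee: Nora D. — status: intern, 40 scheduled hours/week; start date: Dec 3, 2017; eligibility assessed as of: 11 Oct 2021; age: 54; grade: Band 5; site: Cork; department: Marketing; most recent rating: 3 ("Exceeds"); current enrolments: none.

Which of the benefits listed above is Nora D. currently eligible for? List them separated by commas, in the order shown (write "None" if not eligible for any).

Pet Insurance, Equity Grant Program

Service from Dec 3, 2017 to 11 Oct 2021: 1408 days.
Pet Insurance — service 1408 days ≥ 1 year (≈365 days) ✓; rating 3 ≥ 3 ✓; dept Marketing ✓; 40 hrs/wk ≥ 25 ✓ → eligible.
Legal Services Plan — status intern ✗ (requires full-time, seasonal, or temporary) → not eligible.
RSU Program — status intern ✗ (requires full-time, seasonal, or temporary) → not eligible.
Short-Term Disability — status intern ✗ (requires full-time or part-time) → not eligible.
Paid Sabbatical — status intern ✗ (excluded) → not eligible.
Mental Health Benefit — status intern ✗ (requires full-time, part-time, or temporary) → not eligible.
Equity Grant Program — status intern ✓ (not excluded); service 1408 days ≥ 2 months (≈60 days) ✓; age 54 ≥ 18 ✓; rating 3 ≥ 2 ✓ → eligible.
Dependent Care FSA — status intern ✗ (requires full-time, part-time, or seasonal) → not eligible.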